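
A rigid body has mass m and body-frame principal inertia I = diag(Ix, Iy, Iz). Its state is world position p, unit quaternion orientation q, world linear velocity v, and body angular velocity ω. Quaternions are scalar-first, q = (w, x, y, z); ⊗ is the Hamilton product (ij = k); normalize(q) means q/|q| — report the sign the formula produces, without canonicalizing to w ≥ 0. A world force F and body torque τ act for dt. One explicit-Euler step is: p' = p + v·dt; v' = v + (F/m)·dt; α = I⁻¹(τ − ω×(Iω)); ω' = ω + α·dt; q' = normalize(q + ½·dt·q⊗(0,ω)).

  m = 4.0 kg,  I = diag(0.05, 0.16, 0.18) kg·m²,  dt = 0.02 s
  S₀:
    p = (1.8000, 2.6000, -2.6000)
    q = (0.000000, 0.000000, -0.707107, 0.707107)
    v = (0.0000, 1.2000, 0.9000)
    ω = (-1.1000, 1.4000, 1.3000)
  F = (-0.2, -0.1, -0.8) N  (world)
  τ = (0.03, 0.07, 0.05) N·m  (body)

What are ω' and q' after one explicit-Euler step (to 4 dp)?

ω×(Iω) gyroscopic = (0.0364, 0.1859, -0.1694)
angular accel α = (-0.1280, -0.7244, 1.2189)
ω + α·dt = (-1.1026, 1.3855, 1.3244)
Hamilton product q⊗(0,ω) = (0.0707107, -1.9091889, -0.7778177, -0.7778177)
updated quaternion q' = (0.0007, -0.0191, -0.7147, 0.6992)

ω' = (-1.1026, 1.3855, 1.3244)
q' = (0.0007, -0.0191, -0.7147, 0.6992)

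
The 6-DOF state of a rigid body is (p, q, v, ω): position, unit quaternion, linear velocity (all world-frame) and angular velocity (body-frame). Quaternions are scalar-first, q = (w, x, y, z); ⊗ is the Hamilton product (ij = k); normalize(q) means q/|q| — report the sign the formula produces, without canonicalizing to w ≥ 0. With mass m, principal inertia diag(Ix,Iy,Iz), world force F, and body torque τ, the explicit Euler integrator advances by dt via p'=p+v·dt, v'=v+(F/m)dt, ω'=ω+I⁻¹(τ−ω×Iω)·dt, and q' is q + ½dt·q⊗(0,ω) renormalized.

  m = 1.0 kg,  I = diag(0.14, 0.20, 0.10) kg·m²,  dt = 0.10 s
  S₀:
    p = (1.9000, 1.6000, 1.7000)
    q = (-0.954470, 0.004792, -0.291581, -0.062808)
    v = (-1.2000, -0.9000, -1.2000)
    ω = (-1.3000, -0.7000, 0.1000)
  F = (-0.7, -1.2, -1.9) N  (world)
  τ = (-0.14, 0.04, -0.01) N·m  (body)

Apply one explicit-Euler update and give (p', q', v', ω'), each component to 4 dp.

p' = (1.7800, 1.5100, 1.5800)
q' = (-0.9614, 0.0630, -0.2534, -0.0865)
v' = (-1.2700, -1.0200, -1.3900)
ω' = (-1.4050, -0.6774, 0.0354)

new position p' = (1.7800, 1.5100, 1.5800)
new velocity v' = (-1.2700, -1.0200, -1.3900)
gyro term ω×Iω = (0.0070, -0.0052, 0.0546)
(τ − ω×Iω)/I = (-1.0500, 0.2260, -0.6460)
ω' = ω + α·dt = (-1.4050, -0.6774, 0.0354)
2q̇ = q⊗(0,ω) = (-0.1915963, 1.1676873, 0.7493002, -0.4778567)
updated quaternion q' = (-0.9614, 0.0630, -0.2534, -0.0865)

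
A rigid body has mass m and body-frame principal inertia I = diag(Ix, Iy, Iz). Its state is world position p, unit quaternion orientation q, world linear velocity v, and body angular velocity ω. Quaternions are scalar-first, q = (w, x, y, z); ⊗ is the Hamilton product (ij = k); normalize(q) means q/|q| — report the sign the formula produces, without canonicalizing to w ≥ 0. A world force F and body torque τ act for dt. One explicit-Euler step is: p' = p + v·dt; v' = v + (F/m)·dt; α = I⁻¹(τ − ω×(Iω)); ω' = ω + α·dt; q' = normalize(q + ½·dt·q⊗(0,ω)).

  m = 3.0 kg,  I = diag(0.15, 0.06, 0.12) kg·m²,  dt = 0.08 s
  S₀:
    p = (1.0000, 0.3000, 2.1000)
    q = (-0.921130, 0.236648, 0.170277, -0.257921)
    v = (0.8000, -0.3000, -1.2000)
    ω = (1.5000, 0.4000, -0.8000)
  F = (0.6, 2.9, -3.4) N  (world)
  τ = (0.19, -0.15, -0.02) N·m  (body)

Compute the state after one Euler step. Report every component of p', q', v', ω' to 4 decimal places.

p' = (1.0640, 0.2760, 2.0040)
q' = (-0.9440, 0.1796, 0.1473, -0.2343)
v' = (0.8160, -0.2227, -1.2907)
ω' = (1.6116, 0.2480, -0.7773)

a = F/m = (0.2000, 0.9667, -1.1333)
p' = p + v·dt = (1.0640, 0.2760, 2.0040)
new velocity v' = (0.8160, -0.2227, -1.2907)
precession coupling ω×(Iω) = (-0.0192, -0.0360, -0.0540)
(τ − ω×Iω)/I = (1.3947, -1.9000, 0.2833)
ω' = ω + α·dt = (1.6116, 0.2480, -0.7773)
q⊗(0,ω) = (-0.6294196, -1.4147482, -0.5660151, 0.5761477)
q + ½dt·q⊗(0,ω), renormalized = (-0.9440, 0.1796, 0.1473, -0.2343)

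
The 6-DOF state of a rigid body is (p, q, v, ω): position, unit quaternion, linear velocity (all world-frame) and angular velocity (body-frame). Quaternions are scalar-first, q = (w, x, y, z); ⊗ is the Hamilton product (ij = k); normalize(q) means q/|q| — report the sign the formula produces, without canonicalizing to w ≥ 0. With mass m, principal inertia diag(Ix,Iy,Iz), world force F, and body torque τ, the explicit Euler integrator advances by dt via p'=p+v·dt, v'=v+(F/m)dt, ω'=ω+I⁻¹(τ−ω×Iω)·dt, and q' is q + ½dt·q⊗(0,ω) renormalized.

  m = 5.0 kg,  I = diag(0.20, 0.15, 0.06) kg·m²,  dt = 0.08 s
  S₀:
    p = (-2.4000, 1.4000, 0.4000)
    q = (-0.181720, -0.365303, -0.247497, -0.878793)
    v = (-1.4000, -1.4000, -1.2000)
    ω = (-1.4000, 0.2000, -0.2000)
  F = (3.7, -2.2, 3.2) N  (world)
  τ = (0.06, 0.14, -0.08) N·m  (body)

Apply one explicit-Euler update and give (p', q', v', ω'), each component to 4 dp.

p' = (-2.5120, 1.2880, 0.3040)
q' = (-0.2069, -0.3456, -0.2023, -0.8927)
v' = (-1.3408, -1.4352, -1.1488)
ω' = (-1.3774, 0.2538, -0.3253)

precession coupling ω×(Iω) = (0.0036, 0.0392, 0.0140)
(τ − ω×Iω)/I = (0.2820, 0.6720, -1.5667)
ω' = ω + α·dt = (-1.3774, 0.2538, -0.3253)
q⊗(0,ω) = (-0.6376834, 0.4796660, 1.1209056, -0.3832124)
updated quaternion q' = (-0.2069, -0.3456, -0.2023, -0.8927)
a = F/m = (0.7400, -0.4400, 0.6400)
p + v·dt = (-2.5120, 1.2880, 0.3040)
new velocity v' = (-1.3408, -1.4352, -1.1488)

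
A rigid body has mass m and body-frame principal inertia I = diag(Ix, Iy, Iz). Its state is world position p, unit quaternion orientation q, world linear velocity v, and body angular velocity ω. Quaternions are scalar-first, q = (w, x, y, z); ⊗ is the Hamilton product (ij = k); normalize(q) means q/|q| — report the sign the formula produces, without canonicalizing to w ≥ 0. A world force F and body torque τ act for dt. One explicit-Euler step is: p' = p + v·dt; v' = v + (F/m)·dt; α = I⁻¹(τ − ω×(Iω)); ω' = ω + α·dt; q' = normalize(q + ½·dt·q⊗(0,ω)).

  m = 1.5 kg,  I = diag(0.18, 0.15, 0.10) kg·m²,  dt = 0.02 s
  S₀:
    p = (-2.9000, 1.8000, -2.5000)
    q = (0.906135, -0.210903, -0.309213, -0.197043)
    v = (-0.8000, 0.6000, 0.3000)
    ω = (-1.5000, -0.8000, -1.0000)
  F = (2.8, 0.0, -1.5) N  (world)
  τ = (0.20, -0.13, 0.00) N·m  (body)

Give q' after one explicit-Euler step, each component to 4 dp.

2q̇ = q⊗(0,ω) = (-0.7607679, -1.2076239, -0.6402465, -1.2012321)
q' = normalize(q + ½dt·q⊗(0,ω)) = (0.8984, -0.2229, -0.3156, -0.2090)

q' = (0.8984, -0.2229, -0.3156, -0.2090)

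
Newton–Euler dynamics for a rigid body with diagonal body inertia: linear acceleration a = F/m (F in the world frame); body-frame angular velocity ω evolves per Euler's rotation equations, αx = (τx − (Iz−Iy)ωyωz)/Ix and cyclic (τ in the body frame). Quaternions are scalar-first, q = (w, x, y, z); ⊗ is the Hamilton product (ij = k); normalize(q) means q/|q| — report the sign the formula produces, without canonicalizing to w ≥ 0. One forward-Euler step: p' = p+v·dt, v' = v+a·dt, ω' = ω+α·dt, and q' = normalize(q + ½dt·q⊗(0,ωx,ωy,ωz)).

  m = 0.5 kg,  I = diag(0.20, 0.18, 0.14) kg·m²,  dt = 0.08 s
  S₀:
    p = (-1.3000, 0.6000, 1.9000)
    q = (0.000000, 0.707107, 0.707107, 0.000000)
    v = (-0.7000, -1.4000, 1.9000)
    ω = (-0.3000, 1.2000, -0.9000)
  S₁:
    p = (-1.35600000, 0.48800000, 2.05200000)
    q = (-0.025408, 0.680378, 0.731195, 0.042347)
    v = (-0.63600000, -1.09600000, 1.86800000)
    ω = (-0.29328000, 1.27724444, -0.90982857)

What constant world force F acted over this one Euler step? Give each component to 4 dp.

F = (0.4000, 1.9000, -0.2000)

v₁ − v₀ = (0.06400000, 0.30400000, -0.03200000)
m·(v₁−v₀)/dt = (0.4000, 1.9000, -0.2000)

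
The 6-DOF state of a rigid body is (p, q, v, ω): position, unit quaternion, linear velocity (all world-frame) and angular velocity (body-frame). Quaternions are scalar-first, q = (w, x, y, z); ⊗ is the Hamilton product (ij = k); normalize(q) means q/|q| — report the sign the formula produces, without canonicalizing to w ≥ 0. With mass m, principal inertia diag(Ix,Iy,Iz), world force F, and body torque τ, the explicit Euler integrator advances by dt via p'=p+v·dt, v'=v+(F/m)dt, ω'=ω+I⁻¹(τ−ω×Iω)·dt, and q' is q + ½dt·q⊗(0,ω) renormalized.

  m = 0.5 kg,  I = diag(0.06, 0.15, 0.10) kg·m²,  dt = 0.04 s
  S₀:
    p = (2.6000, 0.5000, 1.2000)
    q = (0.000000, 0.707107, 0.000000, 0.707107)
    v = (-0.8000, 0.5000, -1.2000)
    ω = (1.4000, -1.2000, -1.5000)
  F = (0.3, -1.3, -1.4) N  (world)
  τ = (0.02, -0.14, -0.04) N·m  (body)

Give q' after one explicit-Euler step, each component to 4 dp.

q⊗(0,ω) = (0.0707107, 0.8485284, 2.0506103, -0.8485284)
q + ½dt·q⊗(0,ω), renormalized = (0.0014, 0.7233, 0.0410, 0.6894)

q' = (0.0014, 0.7233, 0.0410, 0.6894)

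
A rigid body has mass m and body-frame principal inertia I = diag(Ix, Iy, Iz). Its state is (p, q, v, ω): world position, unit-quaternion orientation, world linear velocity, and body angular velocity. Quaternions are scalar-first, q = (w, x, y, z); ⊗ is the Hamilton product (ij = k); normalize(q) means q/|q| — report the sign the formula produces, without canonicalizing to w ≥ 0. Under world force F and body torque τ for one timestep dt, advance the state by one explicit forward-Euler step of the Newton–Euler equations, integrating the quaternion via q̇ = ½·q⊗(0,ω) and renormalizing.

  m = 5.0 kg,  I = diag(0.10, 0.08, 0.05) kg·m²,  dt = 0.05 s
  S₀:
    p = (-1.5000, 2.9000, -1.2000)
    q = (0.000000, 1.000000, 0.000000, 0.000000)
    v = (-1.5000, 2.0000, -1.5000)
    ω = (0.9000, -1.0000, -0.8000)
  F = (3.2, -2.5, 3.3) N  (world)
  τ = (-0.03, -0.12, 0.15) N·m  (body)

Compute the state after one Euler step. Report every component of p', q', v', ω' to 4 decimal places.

p' = (-1.5750, 3.0000, -1.2750)
q' = (-0.0225, 0.9992, 0.0200, -0.0250)
v' = (-1.4680, 1.9750, -1.4670)
ω' = (0.8970, -1.0525, -0.6680)

ω×(Iω) gyroscopic = (-0.0240, -0.0360, 0.0180)
α = I⁻¹(τ − ω×Iω) = (-0.0600, -1.0500, 2.6400)
ω' = ω + α·dt = (0.8970, -1.0525, -0.6680)
q⊗(0,ω) = (-0.9000000, 0.0000000, 0.8000000, -1.0000000)
q + ½dt·q⊗(0,ω), renormalized = (-0.0225, 0.9992, 0.0200, -0.0250)
linear accel F/m = (0.6400, -0.5000, 0.6600)
new position p' = (-1.5750, 3.0000, -1.2750)
new velocity v' = (-1.4680, 1.9750, -1.4670)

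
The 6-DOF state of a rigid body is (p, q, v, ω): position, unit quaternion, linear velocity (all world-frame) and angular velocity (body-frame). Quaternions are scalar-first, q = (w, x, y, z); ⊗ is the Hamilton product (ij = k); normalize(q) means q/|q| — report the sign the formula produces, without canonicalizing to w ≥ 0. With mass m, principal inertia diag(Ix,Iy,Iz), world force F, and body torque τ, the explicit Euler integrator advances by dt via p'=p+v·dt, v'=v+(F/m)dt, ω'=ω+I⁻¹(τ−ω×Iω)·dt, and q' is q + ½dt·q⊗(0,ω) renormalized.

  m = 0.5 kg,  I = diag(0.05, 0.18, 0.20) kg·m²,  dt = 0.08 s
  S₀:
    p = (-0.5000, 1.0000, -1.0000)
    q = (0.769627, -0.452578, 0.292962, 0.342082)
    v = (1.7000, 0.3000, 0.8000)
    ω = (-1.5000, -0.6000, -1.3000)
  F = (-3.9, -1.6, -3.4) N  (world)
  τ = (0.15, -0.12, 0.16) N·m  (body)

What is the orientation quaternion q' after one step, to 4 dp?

2q̇ = q⊗(0,ω) = (-0.0583832, -1.3300419, -1.5632506, -0.2895253)
updated quaternion q' = (0.7647, -0.5040, 0.2296, 0.3294)

q' = (0.7647, -0.5040, 0.2296, 0.3294)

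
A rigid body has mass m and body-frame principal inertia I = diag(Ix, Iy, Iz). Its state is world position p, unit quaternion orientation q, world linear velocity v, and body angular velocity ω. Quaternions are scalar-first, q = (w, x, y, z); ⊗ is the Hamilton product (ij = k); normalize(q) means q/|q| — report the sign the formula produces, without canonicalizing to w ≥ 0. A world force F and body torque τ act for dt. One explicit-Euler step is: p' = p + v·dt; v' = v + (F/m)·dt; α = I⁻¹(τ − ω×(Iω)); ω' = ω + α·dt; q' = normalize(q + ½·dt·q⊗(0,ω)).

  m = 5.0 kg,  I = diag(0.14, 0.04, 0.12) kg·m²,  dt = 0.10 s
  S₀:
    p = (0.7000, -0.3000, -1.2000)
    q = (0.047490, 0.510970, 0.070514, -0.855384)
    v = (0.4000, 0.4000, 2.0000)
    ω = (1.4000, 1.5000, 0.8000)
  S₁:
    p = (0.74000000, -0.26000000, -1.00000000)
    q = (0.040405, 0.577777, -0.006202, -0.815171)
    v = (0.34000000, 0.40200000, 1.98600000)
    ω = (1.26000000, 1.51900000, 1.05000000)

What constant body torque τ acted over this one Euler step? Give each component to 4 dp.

Δω = ω₁−ω₀ = (-0.14000000, 0.01900000, 0.25000000)
precession coupling = (0.0960, 0.0224, -0.2100)
applied torque τ = (-0.1000, 0.0300, 0.0900)

τ = (-0.1000, 0.0300, 0.0900)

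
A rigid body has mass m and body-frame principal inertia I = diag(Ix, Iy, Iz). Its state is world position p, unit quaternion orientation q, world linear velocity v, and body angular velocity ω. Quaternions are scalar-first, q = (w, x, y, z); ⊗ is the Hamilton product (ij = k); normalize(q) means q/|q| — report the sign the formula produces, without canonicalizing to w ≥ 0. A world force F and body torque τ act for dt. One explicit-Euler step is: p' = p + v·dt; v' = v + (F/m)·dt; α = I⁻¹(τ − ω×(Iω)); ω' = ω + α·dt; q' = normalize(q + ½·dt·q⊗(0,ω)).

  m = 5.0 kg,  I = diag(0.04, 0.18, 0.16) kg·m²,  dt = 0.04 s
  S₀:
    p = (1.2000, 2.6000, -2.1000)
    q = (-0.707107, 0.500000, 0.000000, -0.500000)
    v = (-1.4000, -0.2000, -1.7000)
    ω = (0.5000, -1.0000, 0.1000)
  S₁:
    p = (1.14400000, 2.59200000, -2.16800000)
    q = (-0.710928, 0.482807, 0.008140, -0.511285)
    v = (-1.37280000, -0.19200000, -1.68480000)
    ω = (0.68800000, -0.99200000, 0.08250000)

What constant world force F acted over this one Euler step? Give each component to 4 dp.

velocity change Δv = (0.02720000, 0.00800000, 0.01520000)
applied force F = (3.4000, 1.0000, 1.9000)

F = (3.4000, 1.0000, 1.9000)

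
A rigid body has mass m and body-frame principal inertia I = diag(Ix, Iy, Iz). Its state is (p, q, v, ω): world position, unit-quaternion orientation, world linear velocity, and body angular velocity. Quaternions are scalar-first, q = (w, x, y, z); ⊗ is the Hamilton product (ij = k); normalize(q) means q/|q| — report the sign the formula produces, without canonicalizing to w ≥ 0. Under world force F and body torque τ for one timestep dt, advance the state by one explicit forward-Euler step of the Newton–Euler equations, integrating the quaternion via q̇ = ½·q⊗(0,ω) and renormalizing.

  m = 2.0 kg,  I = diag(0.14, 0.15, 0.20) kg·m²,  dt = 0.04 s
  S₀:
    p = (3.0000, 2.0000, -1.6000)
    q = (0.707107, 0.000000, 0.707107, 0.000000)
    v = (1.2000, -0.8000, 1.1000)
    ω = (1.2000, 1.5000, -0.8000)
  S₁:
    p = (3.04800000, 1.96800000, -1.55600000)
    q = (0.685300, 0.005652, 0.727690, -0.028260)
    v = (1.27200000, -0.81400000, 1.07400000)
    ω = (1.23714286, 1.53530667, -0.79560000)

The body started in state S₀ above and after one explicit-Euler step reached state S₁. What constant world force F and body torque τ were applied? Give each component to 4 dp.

F = (3.6000, -0.7000, -1.3000)
τ = (0.0700, 0.1900, 0.0400)

velocity change Δv = (0.07200000, -0.01400000, -0.02600000)
applied force F = (3.6000, -0.7000, -1.3000)
rate change Δω = (0.03714286, 0.03530667, 0.00440000)
precession coupling = (-0.0600, 0.0576, 0.0180)
applied torque τ = (0.0700, 0.1900, 0.0400)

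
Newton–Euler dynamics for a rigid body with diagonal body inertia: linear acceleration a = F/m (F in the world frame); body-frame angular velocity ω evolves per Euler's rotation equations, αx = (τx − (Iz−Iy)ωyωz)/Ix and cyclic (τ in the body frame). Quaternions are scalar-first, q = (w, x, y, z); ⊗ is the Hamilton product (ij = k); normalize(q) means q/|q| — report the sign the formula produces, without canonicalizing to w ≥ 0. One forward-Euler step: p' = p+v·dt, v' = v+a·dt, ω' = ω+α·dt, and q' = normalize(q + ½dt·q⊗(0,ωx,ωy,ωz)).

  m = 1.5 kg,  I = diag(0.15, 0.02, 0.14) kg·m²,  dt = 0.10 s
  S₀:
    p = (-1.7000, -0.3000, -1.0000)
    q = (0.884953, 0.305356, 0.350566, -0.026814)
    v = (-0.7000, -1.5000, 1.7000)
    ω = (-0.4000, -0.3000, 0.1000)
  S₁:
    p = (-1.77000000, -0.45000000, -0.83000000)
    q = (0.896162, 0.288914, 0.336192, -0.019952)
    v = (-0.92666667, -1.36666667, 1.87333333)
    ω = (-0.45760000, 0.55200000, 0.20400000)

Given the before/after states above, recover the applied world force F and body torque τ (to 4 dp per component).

ω₁ − ω₀ = (-0.05760000, 0.85200000, 0.10400000)
τ = I·(Δω/dt) + ω₀×(Iω₀) = (-0.0900, 0.1700, 0.1300)
v₁ − v₀ = (-0.22666667, 0.13333333, 0.17333333)
applied force F = (-3.4000, 2.0000, 2.6000)

F = (-3.4000, 2.0000, 2.6000)
τ = (-0.0900, 0.1700, 0.1300)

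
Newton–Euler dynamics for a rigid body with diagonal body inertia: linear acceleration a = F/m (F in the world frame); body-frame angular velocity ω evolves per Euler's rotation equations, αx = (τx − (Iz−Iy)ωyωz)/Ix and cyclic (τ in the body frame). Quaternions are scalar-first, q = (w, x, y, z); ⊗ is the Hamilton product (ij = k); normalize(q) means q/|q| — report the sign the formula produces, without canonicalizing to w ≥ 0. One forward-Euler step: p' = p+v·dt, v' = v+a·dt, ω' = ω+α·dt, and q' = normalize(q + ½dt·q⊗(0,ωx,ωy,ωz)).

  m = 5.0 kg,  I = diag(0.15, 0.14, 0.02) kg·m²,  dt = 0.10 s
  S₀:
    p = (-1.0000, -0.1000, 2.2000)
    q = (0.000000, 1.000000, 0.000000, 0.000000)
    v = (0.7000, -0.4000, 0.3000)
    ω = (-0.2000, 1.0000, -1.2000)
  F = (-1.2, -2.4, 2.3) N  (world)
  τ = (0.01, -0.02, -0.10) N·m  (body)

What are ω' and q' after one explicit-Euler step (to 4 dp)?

angular accel α = (-0.8933, -0.3657, -5.1000)
ω + α·dt = (-0.2893, 0.9634, -1.7100)
Hamilton product q⊗(0,ω) = (0.2000000, 0.0000000, 1.2000000, 1.0000000)
q' = normalize(q + ½dt·q⊗(0,ω)) = (0.0100, 0.9969, 0.0598, 0.0498)

ω' = (-0.2893, 0.9634, -1.7100)
q' = (0.0100, 0.9969, 0.0598, 0.0498)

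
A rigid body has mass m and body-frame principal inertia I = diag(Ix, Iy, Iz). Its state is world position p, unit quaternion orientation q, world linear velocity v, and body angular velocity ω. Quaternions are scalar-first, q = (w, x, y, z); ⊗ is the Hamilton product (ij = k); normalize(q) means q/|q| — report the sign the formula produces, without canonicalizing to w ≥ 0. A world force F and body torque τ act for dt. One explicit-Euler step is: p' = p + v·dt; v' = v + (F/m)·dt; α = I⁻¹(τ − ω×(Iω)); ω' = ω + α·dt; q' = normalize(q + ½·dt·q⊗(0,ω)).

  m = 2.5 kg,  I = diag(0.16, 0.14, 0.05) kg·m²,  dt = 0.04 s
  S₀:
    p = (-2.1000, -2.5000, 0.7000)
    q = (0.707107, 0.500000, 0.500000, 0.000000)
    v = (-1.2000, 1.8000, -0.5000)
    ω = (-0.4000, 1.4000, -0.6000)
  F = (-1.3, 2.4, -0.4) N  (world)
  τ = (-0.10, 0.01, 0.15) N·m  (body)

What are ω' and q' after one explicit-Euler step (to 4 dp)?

ω' = (-0.4439, 1.3953, -0.4890)
q' = (0.6968, 0.4881, 0.5255, 0.0095)

gyro term ω×Iω = (0.0756, 0.0264, 0.0112)
angular accel α = (-1.0975, -0.1171, 2.7760)
new body rate ω' = (-0.4439, 1.3953, -0.4890)
Hamilton product q⊗(0,ω) = (-0.5000000, -0.5828428, 1.2899498, 0.4757358)
updated quaternion q' = (0.6968, 0.4881, 0.5255, 0.0095)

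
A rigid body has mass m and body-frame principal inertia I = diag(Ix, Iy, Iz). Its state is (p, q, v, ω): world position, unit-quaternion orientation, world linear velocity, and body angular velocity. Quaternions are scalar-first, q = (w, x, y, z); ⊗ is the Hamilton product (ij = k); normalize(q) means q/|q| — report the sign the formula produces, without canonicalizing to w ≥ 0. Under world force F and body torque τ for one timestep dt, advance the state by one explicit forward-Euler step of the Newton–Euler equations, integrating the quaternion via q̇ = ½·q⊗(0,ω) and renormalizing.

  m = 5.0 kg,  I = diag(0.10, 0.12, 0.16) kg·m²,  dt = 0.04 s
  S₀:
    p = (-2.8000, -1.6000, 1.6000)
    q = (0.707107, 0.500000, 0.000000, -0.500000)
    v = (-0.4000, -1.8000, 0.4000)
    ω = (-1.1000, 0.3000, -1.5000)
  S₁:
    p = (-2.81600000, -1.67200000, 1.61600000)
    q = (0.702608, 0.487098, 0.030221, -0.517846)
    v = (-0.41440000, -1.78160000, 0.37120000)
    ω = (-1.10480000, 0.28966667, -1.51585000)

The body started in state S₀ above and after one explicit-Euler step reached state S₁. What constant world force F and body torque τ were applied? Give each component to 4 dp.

velocity change Δv = (-0.01440000, 0.01840000, -0.02880000)
applied force F = (-1.8000, 2.3000, -3.6000)
Δω = ω₁−ω₀ = (-0.00480000, -0.01033333, -0.01585000)
τ = I·(Δω/dt) + ω₀×(Iω₀) = (-0.0300, -0.1300, -0.0700)

F = (-1.8000, 2.3000, -3.6000)
τ = (-0.0300, -0.1300, -0.0700)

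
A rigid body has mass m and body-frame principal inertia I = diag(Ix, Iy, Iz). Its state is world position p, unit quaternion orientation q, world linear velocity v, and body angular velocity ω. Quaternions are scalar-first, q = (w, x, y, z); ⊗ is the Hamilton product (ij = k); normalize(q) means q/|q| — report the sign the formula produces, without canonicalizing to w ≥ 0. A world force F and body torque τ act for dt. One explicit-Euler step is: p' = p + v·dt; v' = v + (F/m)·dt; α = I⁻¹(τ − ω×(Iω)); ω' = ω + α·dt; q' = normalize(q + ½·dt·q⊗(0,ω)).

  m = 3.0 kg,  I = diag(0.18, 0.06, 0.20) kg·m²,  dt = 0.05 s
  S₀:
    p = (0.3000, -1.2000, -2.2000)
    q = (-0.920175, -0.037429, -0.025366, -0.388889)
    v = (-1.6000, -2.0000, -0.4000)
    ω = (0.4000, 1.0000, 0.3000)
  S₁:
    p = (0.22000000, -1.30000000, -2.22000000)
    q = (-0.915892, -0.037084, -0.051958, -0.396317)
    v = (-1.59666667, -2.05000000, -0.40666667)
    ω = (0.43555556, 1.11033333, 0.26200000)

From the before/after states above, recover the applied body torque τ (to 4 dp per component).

rate change Δω = (0.03555556, 0.11033333, -0.03800000)
precession coupling = (0.0420, -0.0024, -0.0480)
τ = I·(Δω/dt) + ω₀×(Iω₀) = (0.1700, 0.1300, -0.2000)

τ = (0.1700, 0.1300, -0.2000)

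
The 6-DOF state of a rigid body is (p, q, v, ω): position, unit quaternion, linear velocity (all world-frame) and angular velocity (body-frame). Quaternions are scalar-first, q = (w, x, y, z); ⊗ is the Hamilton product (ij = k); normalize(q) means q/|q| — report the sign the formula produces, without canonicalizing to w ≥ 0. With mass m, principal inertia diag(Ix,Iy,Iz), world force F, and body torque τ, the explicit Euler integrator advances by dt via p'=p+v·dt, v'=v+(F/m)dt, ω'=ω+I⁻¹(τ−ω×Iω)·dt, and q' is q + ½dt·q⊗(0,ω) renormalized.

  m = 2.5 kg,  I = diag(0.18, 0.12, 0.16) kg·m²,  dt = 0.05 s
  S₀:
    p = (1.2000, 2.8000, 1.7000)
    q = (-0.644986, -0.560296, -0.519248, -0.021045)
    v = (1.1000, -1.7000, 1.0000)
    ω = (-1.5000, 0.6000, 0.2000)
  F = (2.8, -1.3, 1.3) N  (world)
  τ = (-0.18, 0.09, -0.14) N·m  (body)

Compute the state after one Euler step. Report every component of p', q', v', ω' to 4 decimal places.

a = F/m = (1.1200, -0.5200, 0.5200)
p + v·dt = (1.2550, 2.7150, 1.7500)
new velocity v' = (1.1560, -1.7260, 1.0260)
ω×(Iω) gyroscopic = (0.0048, -0.0060, 0.0540)
(τ − ω×Iω)/I = (-1.0267, 0.8000, -1.2125)
ω' = ω + α·dt = (-1.5513, 0.6400, 0.1394)
Hamilton product q⊗(0,ω) = (-0.5246862, 0.8762564, -0.2433649, -1.2440468)
q + ½dt·q⊗(0,ω), renormalized = (-0.6576, -0.5379, -0.5249, -0.0521)

p' = (1.2550, 2.7150, 1.7500)
q' = (-0.6576, -0.5379, -0.5249, -0.0521)
v' = (1.1560, -1.7260, 1.0260)
ω' = (-1.5513, 0.6400, 0.1394)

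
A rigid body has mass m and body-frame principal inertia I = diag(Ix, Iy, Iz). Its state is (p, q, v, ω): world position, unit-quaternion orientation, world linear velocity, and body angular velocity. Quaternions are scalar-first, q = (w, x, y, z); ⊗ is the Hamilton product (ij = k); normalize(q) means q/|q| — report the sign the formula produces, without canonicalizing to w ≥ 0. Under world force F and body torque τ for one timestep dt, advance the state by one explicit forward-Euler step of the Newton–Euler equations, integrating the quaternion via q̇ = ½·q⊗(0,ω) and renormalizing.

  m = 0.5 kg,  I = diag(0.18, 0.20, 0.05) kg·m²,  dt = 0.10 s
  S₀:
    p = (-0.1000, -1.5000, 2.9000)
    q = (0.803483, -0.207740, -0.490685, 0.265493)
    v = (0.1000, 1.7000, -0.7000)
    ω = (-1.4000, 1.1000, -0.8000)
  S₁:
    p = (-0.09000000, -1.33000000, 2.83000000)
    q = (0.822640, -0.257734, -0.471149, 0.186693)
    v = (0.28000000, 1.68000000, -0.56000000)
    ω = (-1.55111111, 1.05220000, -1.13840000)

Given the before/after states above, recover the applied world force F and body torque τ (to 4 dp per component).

F = (0.9000, -0.1000, 0.7000)
τ = (-0.1400, 0.0500, -0.2000)

Δω = ω₁−ω₀ = (-0.15111111, -0.04780000, -0.33840000)
gyro term ω₀×Iω₀ = (0.1320, 0.1456, -0.0308)
I·α + gyro = (-0.1400, 0.0500, -0.2000)
Δv = v₁−v₀ = (0.18000000, -0.02000000, 0.14000000)
F = m·Δv/dt = (0.9000, -0.1000, 0.7000)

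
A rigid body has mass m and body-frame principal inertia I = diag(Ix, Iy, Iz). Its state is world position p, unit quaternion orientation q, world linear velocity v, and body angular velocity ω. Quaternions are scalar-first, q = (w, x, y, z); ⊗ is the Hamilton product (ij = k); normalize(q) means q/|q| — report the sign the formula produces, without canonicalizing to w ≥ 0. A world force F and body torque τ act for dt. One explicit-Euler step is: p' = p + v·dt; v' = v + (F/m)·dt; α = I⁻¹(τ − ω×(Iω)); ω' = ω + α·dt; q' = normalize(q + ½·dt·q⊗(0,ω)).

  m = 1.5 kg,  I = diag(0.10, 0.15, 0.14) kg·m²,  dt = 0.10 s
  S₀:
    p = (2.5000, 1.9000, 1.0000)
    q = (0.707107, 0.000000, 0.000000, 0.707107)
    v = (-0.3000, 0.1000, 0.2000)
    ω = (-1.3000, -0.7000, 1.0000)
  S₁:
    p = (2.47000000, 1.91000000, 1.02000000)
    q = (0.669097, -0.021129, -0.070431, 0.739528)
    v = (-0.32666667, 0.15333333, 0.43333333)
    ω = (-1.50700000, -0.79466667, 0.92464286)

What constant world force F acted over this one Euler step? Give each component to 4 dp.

v₁ − v₀ = (-0.02666667, 0.05333333, 0.23333333)
m·(v₁−v₀)/dt = (-0.4000, 0.8000, 3.5000)

F = (-0.4000, 0.8000, 3.5000)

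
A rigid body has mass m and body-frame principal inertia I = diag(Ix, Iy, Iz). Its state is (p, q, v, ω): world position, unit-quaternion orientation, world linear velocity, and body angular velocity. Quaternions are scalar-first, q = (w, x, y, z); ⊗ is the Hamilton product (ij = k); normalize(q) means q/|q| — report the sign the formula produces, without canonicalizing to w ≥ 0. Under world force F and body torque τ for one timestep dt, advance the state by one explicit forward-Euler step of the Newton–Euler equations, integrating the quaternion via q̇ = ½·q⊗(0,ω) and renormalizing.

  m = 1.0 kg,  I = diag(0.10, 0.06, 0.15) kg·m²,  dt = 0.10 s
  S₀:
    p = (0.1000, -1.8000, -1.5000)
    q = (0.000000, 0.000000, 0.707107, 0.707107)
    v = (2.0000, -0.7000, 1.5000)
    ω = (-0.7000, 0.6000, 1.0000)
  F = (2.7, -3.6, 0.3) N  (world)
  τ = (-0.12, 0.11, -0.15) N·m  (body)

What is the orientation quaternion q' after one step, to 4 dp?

2q̇ = q⊗(0,ω) = (-1.1313712, 0.2828428, -0.4949749, 0.4949749)
q' = normalize(q + ½dt·q⊗(0,ω)) = (-0.0564, 0.0141, 0.6808, 0.7302)

q' = (-0.0564, 0.0141, 0.6808, 0.7302)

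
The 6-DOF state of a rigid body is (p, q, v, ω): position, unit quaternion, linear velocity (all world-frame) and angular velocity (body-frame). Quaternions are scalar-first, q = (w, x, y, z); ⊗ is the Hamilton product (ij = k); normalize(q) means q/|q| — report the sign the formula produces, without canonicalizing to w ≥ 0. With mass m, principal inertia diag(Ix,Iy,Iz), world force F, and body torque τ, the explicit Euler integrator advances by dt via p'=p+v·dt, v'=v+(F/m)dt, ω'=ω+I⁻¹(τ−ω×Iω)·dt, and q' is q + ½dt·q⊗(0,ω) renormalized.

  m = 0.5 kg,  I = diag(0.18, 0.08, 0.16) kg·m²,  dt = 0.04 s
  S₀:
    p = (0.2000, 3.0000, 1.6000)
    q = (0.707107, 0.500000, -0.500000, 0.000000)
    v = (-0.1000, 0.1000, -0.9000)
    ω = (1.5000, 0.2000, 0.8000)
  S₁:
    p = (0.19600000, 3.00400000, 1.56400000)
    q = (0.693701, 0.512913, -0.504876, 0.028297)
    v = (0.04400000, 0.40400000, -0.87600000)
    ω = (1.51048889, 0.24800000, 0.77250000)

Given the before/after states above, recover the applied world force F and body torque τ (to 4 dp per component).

F = (1.8000, 3.8000, 0.3000)
τ = (0.0600, 0.1200, -0.1400)

Δω = ω₁−ω₀ = (0.01048889, 0.04800000, -0.02750000)
ω₀×(Iω₀) = (0.0128, 0.0240, -0.0300)
τ = I·(Δω/dt) + ω₀×(Iω₀) = (0.0600, 0.1200, -0.1400)
velocity change Δv = (0.14400000, 0.30400000, 0.02400000)
F = m·Δv/dt = (1.8000, 3.8000, 0.3000)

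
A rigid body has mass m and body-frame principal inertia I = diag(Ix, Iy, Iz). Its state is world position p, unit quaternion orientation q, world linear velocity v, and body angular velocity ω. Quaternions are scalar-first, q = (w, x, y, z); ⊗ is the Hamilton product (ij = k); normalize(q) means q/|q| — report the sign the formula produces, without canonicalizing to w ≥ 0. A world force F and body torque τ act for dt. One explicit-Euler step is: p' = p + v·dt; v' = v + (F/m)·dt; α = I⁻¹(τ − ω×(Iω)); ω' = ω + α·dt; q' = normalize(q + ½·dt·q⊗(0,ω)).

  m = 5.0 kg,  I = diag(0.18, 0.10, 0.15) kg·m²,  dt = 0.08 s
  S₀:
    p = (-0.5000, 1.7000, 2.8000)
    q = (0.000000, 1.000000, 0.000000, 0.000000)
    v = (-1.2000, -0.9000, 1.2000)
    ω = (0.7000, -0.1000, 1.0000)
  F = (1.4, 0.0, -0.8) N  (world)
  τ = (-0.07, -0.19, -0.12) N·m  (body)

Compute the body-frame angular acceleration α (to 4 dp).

α = (-0.3611, -2.1100, -0.8373)

precession coupling ω×(Iω) = (-0.0050, 0.0210, 0.0056)
α = I⁻¹(τ − ω×Iω) = (-0.3611, -2.1100, -0.8373)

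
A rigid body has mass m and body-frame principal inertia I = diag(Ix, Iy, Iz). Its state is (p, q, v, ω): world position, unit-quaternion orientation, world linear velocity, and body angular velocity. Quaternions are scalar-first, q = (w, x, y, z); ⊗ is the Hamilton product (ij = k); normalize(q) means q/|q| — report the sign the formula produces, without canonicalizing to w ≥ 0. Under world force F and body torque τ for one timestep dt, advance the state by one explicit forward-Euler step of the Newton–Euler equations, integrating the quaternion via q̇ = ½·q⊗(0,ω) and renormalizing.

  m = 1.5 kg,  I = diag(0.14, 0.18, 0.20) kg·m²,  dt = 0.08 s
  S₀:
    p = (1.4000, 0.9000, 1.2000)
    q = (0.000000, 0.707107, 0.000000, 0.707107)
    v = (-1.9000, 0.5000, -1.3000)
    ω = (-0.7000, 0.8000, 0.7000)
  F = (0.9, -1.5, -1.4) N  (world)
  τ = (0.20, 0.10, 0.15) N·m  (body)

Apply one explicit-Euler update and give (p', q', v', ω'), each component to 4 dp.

p' = (1.2480, 0.9400, 1.0960)
q' = (0.0000, 0.6836, -0.0395, 0.7288)
v' = (-1.8520, 0.4200, -1.3747)
ω' = (-0.5921, 0.8314, 0.7690)

ω×(Iω) gyroscopic = (0.0112, 0.0294, -0.0224)
α = I⁻¹(τ − ω×Iω) = (1.3486, 0.3922, 0.8620)
new body rate ω' = (-0.5921, 0.8314, 0.7690)
2q̇ = q⊗(0,ω) = (0.0000000, -0.5656856, -0.9899498, 0.5656856)
q' = normalize(q + ½dt·q⊗(0,ω)) = (0.0000, 0.6836, -0.0395, 0.7288)
a = F/m = (0.6000, -1.0000, -0.9333)
p + v·dt = (1.2480, 0.9400, 1.0960)
v' = v + a·dt = (-1.8520, 0.4200, -1.3747)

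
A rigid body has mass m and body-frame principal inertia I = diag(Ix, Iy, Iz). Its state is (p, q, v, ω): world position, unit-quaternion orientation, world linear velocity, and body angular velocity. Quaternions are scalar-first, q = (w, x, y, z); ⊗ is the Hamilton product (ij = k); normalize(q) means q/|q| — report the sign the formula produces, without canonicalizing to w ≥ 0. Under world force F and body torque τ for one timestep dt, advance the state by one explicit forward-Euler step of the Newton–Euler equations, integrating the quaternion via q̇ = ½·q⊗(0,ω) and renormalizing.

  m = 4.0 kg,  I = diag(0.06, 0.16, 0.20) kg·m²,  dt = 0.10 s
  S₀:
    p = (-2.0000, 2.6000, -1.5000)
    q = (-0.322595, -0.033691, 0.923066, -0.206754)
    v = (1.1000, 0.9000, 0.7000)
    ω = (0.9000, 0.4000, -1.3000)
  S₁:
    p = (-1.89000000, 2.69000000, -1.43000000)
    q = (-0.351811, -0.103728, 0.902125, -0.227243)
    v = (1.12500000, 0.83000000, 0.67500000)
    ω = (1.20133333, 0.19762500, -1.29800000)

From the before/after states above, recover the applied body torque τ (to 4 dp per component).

Δω = ω₁−ω₀ = (0.30133333, -0.20237500, 0.00200000)
precession coupling = (-0.0208, 0.1638, 0.0360)
τ = I·(Δω/dt) + ω₀×(Iω₀) = (0.1600, -0.1600, 0.0400)

τ = (0.1600, -0.1600, 0.0400)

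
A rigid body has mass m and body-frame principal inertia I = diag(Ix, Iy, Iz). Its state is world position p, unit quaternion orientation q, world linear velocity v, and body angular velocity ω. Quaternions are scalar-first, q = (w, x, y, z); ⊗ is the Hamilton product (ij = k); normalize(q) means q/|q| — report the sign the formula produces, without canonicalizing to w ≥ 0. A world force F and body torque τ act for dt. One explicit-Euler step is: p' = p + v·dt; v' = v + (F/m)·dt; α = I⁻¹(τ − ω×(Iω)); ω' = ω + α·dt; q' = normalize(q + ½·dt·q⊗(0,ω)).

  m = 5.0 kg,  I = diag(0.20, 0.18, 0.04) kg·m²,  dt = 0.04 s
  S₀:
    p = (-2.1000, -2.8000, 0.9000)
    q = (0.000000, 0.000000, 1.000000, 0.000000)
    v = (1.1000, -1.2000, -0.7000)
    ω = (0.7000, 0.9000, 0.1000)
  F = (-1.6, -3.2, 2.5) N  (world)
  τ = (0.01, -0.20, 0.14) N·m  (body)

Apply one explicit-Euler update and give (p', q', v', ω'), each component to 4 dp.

angular accel α = (0.1130, -1.1733, 3.8150)
ω + α·dt = (0.7045, 0.8531, 0.2526)
q⊗(0,ω) = (-0.9000000, 0.1000000, 0.0000000, -0.7000000)
q + ½dt·q⊗(0,ω), renormalized = (-0.0180, 0.0020, 0.9997, -0.0140)
a = (-0.3200, -0.6400, 0.5000)
new position p' = (-2.0560, -2.8480, 0.8720)
v' = v + a·dt = (1.0872, -1.2256, -0.6800)

p' = (-2.0560, -2.8480, 0.8720)
q' = (-0.0180, 0.0020, 0.9997, -0.0140)
v' = (1.0872, -1.2256, -0.6800)
ω' = (0.7045, 0.8531, 0.2526)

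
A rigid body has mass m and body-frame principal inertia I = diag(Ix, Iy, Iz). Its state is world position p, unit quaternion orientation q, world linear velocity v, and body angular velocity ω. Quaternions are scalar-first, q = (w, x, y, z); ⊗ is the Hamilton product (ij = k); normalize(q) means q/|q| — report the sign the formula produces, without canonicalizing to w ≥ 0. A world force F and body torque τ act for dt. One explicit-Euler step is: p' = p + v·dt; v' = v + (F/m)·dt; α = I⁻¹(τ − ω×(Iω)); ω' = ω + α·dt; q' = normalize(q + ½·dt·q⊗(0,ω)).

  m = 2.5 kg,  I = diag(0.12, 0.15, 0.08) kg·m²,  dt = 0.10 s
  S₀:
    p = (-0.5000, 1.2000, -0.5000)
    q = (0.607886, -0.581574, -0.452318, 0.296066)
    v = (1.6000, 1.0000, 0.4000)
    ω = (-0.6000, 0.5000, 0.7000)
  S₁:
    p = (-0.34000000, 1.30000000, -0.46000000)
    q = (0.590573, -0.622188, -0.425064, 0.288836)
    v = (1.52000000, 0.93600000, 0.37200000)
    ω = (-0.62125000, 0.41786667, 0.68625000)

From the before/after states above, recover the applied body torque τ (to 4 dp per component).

rate change Δω = (-0.02125000, -0.08213333, -0.01375000)
gyro term ω₀×Iω₀ = (-0.0245, -0.0168, -0.0090)
τ = I·(Δω/dt) + ω₀×(Iω₀) = (-0.0500, -0.1400, -0.0200)

τ = (-0.0500, -0.1400, -0.0200)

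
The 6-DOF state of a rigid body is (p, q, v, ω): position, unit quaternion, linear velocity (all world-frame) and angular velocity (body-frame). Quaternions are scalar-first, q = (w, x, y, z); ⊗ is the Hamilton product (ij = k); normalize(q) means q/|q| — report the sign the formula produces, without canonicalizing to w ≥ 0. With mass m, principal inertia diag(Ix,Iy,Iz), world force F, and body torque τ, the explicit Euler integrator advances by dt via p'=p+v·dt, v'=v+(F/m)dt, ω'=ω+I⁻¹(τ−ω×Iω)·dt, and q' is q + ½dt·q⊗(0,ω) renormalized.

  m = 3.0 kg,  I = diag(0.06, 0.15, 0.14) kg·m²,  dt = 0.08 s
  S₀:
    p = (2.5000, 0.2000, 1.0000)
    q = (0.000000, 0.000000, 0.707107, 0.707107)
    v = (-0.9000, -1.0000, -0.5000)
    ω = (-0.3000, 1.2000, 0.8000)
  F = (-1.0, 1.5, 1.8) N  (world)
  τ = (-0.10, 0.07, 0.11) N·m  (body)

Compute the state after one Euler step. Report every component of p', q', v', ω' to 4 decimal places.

gyro term ω×Iω = (-0.0096, 0.0192, -0.0324)
α = I⁻¹(τ − ω×Iω) = (-1.5067, 0.3387, 1.0171)
ω' = ω + α·dt = (-0.4205, 1.2271, 0.8814)
Hamilton product q⊗(0,ω) = (-1.4142140, -0.2828428, -0.2121321, 0.2121321)
q + ½dt·q⊗(0,ω), renormalized = (-0.0565, -0.0113, 0.6974, 0.7144)
a = (-0.3333, 0.5000, 0.6000)
p' = p + v·dt = (2.4280, 0.1200, 0.9600)
v' = v + a·dt = (-0.9267, -0.9600, -0.4520)

p' = (2.4280, 0.1200, 0.9600)
q' = (-0.0565, -0.0113, 0.6974, 0.7144)
v' = (-0.9267, -0.9600, -0.4520)
ω' = (-0.4205, 1.2271, 0.8814)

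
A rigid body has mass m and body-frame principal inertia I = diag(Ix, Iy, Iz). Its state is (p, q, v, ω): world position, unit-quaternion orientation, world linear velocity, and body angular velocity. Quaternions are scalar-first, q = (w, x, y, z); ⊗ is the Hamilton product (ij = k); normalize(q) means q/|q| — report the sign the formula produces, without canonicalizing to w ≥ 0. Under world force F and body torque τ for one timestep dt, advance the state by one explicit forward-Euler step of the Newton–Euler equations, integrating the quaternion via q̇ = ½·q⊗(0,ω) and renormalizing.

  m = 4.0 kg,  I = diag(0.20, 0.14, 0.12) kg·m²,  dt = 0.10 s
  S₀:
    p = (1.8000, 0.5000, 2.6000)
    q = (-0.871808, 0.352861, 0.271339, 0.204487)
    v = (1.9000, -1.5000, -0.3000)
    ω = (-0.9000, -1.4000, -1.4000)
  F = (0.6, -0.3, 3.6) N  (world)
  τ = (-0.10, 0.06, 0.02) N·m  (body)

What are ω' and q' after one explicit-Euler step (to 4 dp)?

ω×(Iω) gyroscopic = (-0.0392, 0.1008, -0.0756)
angular accel α = (-0.3040, -0.2914, 0.7967)
ω' = ω + α·dt = (-0.9304, -1.4291, -1.3203)
Hamilton product q⊗(0,ω) = (0.9837313, 0.6910344, 1.5304983, 0.9707309)
updated quaternion q' = (-0.8178, 0.3851, 0.3458, 0.2515)

ω' = (-0.9304, -1.4291, -1.3203)
q' = (-0.8178, 0.3851, 0.3458, 0.2515)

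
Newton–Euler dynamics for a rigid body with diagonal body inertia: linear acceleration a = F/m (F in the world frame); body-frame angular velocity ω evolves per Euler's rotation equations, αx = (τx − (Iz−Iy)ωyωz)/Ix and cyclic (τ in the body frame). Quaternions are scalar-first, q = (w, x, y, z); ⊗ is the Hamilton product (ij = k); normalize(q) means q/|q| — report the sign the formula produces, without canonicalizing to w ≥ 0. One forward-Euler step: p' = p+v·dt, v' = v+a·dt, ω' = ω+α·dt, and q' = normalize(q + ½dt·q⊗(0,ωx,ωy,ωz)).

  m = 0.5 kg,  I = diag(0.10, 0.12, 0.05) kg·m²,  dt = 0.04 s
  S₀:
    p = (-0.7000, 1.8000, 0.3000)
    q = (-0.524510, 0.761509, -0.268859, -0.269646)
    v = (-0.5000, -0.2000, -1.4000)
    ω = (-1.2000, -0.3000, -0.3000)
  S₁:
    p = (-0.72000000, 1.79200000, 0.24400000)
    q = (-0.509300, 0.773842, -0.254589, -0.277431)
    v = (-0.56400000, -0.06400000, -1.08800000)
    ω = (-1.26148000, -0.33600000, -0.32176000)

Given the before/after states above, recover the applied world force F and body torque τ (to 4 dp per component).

rate change Δω = (-0.06148000, -0.03600000, -0.02176000)
gyro term ω₀×Iω₀ = (-0.0063, 0.0180, 0.0072)
τ = I·(Δω/dt) + ω₀×(Iω₀) = (-0.1600, -0.0900, -0.0200)
v₁ − v₀ = (-0.06400000, 0.13600000, 0.31200000)
applied force F = (-0.8000, 1.7000, 3.9000)

F = (-0.8000, 1.7000, 3.9000)
τ = (-0.1600, -0.0900, -0.0200)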